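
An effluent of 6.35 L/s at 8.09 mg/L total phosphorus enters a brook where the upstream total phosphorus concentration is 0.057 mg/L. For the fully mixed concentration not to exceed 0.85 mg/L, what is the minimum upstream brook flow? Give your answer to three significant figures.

Set C_mix = 0.85: (Q·0.05700 + 6.350·8.090) / (Q + 6.350) = 0.85
→ Q = 6.350·(8.090 − 0.85)/(0.85 − 0.05700) = 57.97 L/s.

58.0 L/s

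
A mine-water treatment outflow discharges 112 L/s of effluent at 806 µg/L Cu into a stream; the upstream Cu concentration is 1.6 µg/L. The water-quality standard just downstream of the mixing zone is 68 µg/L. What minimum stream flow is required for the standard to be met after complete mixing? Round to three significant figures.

1240 L/s

Set C_mix = 68: (Q·1.600 + 112.0·806.0) / (Q + 112.0) = 68
→ Q = 112.0·(806.0 − 68)/(68 − 1.600) = 1245 L/s.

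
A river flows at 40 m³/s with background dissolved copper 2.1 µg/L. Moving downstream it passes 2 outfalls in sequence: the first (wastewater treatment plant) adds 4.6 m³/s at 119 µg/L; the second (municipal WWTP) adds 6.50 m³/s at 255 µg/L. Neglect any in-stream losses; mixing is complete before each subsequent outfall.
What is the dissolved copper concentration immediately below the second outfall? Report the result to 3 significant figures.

44.8 µg/L

Outfall 1: combined Q = 44.60 m³/s; C = (40.00·2.100 + 4.600·119.0)/44.60 = 14.16 µg/L.
Outfall 2: combined Q = 51.10 m³/s; C = (44.60·14.16 + 6.500·255.0)/51.10 = 44.79 µg/L.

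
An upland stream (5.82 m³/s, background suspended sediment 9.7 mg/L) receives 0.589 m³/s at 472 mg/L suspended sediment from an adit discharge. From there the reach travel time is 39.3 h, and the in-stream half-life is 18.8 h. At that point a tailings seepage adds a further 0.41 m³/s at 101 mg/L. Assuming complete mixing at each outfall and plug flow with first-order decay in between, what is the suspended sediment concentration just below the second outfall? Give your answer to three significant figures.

Mixed concentration C = ΣQC/ΣQ = (5.820·9.700 + 0.5890·472.0) / 6.409 = 334.5/6.409 = 52.19 mg/L; combined flow 6.409 m³/s.
Half-life 18.8 h → k = ln 2 / 18.8 = 0.03687 h⁻¹ = 0.8849 d⁻¹.
After decay, C = 52.19 × e^(−kt) = 52.19 × 0.2348 = 12.25 mg/L.
At the second outfall, C = (6.409·12.25 + 0.4100·101.0) / (6.409 + 0.4100) = 17.59 mg/L.

17.6 mg/L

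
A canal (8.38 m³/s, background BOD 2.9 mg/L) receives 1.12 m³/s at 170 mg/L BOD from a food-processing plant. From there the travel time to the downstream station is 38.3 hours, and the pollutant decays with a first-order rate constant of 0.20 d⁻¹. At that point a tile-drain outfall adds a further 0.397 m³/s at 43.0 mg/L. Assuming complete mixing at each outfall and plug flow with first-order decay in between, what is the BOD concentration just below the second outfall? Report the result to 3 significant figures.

Mass balance: C = (8.380·2.900 + 1.120·170.0) / 9.500 = 214.7/9.500 = 22.60 mg/L; combined flow 9.500 m³/s.
After decay, C = 22.60 × e^(−kt) = 22.60 × 0.7268 = 16.42 mg/L.
At the second outfall, C = (9.500·16.42 + 0.3970·43.00) / (9.500 + 0.3970) = 17.49 mg/L.

17.5 mg/L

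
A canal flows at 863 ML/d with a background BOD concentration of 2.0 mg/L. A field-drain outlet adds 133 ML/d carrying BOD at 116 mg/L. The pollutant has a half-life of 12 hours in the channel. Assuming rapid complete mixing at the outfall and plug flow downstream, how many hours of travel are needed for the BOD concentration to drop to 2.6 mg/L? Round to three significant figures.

Flow-weighted average: C = (863.0·2.000 + 133.0·116.0) / 996.0 = 17150/996.0 = 17.22 mg/L.
Half-life 12 h → k = ln 2 / 12 = 0.05776 h⁻¹ = 1.386 d⁻¹.
17.22·exp(−k·t) = 2.6 → t = ln(17.22/2.6)/k = 117800 s = 32.73 h.

32.7 h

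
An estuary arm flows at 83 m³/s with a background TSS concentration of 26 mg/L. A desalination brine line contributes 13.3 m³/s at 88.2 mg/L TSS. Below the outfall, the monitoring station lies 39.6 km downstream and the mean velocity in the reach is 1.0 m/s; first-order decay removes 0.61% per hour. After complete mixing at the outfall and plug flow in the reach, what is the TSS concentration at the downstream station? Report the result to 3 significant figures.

Mass balance: C = (83.00·26.00 + 13.30·88.20) / 96.30 = 3331/96.30 = 34.59 mg/L.
Travel time t = 39.6·1000 / 1.0 = 39600 s = 11.00 h.
0.61%/h lost → k = −ln(1 − 0.0061) = 0.006119 h⁻¹.
After decay, C = 34.59 × e^(−kt) = 34.59 × 0.9349 = 32.34 mg/L.

32.3 mg/L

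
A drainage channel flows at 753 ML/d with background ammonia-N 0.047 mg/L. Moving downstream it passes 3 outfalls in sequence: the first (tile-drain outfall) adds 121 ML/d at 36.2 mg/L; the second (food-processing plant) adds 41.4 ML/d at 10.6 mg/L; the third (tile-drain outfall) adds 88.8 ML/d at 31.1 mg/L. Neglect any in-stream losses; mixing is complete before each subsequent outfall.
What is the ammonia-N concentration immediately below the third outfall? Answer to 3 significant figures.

Below outfall 1: Q → 874.0 ML/d, C = (753.0·0.04700 + 121.0·36.20)/874.0 = 5.052 mg/L.
Below outfall 2: Q → 915.4 ML/d, C = (874.0·5.052 + 41.40·10.60)/915.4 = 5.303 mg/L.
Below outfall 3: Q → 1004 ML/d, C = (915.4·5.303 + 88.80·31.10)/1004 = 7.584 mg/L.

7.58 mg/L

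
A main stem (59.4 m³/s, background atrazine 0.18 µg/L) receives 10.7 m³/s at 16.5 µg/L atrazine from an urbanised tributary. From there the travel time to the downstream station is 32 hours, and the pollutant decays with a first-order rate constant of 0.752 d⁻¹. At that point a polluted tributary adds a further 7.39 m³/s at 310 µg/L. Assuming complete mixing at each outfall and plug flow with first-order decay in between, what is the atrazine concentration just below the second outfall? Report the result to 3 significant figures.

Mixed concentration C = ΣQC/ΣQ = (59.40·0.1800 + 10.70·16.50) / 70.10 = 187.2/70.10 = 2.671 µg/L; combined flow 70.10 m³/s.
Decay over the reach: 2.671·exp(−kt) = 2.671·0.3669 = 0.9800 µg/L.
At the second outfall, C = (70.10·0.9800 + 7.390·310.0) / (70.10 + 7.390) = 30.45 µg/L.

30.5 µg/L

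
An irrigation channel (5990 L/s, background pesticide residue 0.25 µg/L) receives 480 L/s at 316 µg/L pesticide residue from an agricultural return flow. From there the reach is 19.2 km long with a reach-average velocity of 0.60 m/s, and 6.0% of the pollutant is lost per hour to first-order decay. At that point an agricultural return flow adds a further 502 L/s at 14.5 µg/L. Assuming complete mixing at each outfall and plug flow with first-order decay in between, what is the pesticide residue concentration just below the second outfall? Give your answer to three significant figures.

13.7 µg/L

After mixing, C = (5990·0.2500 + 480.0·316.0) / 6470 = 153200/6470 = 23.68 µg/L; combined flow 6470 L/s.
Travel time t = 19.2·1000 / 0.60 = 32000 s = 8.889 h.
6.0%/h lost → k = −ln(1 − 0.06) = 0.06188 h⁻¹.
Decay over the reach: 23.68·exp(−kt) = 23.68·0.5769 = 13.66 µg/L.
At the second outfall, C = (6470·13.66 + 502.0·14.50) / (6470 + 502.0) = 13.72 µg/L.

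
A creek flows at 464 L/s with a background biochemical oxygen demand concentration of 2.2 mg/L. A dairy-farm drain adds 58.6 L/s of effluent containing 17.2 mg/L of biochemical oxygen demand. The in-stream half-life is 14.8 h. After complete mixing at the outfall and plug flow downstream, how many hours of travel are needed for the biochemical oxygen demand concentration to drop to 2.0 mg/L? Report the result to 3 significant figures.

After mixing, C = (464.0·2.200 + 58.60·17.20) / 522.6 = 2029/522.6 = 3.882 mg/L.
Half-life 14.8 h → k = ln 2 / 14.8 = 0.04683 h⁻¹ = 1.124 d⁻¹.
3.882·exp(−k·t) = 2.0 → t = ln(3.882/2.0)/k = 50980 s = 14.16 h.

14.2 h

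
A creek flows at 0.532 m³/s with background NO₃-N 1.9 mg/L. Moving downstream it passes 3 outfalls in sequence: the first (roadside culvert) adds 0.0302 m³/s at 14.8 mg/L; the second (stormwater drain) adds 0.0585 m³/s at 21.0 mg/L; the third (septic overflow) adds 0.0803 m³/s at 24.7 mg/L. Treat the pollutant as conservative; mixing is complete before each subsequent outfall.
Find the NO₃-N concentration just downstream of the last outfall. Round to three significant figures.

6.66 mg/L

After outfall 1: Q = 0.5320 + 0.03020 = 0.5622 m³/s; C = (0.5320·1.900 + 0.03020·14.80)/0.5622 = 2.593 mg/L.
After outfall 2: Q = 0.5622 + 0.05850 = 0.6207 m³/s; C = (0.5622·2.593 + 0.05850·21.00)/0.6207 = 4.328 mg/L.
After outfall 3: Q = 0.6207 + 0.08030 = 0.7010 m³/s; C = (0.6207·4.328 + 0.08030·24.70)/0.7010 = 6.661 mg/L.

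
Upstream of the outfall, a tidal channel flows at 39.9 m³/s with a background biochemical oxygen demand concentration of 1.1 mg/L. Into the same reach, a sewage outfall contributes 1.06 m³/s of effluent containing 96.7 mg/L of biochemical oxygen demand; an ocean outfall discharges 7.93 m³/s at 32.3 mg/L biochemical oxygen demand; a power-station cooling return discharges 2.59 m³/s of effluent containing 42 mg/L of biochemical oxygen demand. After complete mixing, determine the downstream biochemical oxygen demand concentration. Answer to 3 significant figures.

9.93 mg/L

After mixing, C = (39.90·1.100 + 1.060·96.70 + 7.930·32.30 + 2.590·42.00) / 51.48 = 511.3/51.48 = 9.932 mg/L.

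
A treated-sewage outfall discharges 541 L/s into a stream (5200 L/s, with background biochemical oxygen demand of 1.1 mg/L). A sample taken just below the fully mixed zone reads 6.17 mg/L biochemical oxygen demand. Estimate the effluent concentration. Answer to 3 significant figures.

Mass balance: 5200·1.100 + 541.0·Cₑ = 5741·6.170
→ Cₑ = (5741·6.170 − 5200·1.100) / 541.0 = 54.90 mg/L.

54.9 mg/L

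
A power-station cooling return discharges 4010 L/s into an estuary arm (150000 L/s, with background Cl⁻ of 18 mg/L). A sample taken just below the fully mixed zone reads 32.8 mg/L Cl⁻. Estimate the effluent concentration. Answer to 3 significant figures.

586 mg/L

Mass balance: 150000·18.00 + 4010·Cₑ = 154000·32.80
→ Cₑ = (154000·32.80 − 150000·18.00) / 4010 = 586.4 mg/L.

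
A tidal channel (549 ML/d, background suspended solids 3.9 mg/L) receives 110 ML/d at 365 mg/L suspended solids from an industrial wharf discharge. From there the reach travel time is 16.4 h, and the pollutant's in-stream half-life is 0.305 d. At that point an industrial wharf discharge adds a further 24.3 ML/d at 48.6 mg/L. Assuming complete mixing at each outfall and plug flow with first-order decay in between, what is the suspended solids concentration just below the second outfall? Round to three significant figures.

After mixing, C = (549.0·3.900 + 110.0·365.0) / 659.0 = 42290/659.0 = 64.17 mg/L; combined flow 659.0 ML/d.
Half-life 0.305 d → k = ln 2 / 0.305 = 2.273 d⁻¹.
First-order decay: C = 64.17·exp(−k·t) = 64.17·0.2116 = 13.58 mg/L.
Second outfall: C = (659.0·13.58 + 24.30·48.60)/683.3 = 14.83 mg/L.

14.8 mg/L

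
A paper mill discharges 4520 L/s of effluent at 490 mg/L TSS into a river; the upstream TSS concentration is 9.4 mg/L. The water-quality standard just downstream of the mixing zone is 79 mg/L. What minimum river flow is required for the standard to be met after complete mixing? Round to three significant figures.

Set C_mix = 79: (Q·9.400 + 4520·490.0) / (Q + 4520) = 79
→ Q = 4520·(490.0 − 79)/(79 − 9.400) = 26690 L/s.

26700 L/s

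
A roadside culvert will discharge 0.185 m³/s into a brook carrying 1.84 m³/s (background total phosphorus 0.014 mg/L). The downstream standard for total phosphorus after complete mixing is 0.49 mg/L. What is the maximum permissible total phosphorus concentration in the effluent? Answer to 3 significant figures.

At the limit, (Qr·Cr + Qe·Cₑ)/(Qr + Qe) = 0.49:
Cₑ = (2.025·0.49 − 1.840·0.01400) / 0.1850 = 5.224 mg/L.

5.22 mg/L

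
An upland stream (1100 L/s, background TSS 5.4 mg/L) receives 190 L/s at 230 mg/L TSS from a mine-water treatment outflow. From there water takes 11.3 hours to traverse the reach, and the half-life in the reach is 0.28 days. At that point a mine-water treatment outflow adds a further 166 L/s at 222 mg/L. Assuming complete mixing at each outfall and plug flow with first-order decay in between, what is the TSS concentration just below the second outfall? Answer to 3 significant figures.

Conservation of mass: C = (1100·5.400 + 190.0·230.0) / 1290 = 49640/1290 = 38.48 mg/L; combined flow 1290 L/s.
Half-life 0.28 d → k = ln 2 / 0.28 = 2.476 d⁻¹.
First-order decay: C = 38.48·exp(−k·t) = 38.48·0.3117 = 12.00 mg/L.
At the second outfall, C = (1290·12.00 + 166.0·222.0) / (1290 + 166.0) = 35.94 mg/L.

35.9 mg/L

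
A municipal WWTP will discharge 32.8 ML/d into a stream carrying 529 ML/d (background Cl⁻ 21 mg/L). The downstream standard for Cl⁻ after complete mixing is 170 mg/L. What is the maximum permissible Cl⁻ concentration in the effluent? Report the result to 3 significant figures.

At the limit, (Qr·Cr + Qe·Cₑ)/(Qr + Qe) = 170:
Cₑ = (561.8·170 − 529.0·21.00) / 32.80 = 2573 mg/L.

2570 mg/L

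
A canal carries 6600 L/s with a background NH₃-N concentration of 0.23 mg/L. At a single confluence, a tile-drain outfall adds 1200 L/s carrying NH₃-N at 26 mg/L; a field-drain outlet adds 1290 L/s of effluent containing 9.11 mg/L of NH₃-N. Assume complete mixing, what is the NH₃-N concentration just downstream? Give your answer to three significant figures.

Conservation of mass: C = (6600·0.2300 + 1200·26.00 + 1290·9.110) / 9090 = 44470/9090 = 4.892 mg/L.

4.89 mg/L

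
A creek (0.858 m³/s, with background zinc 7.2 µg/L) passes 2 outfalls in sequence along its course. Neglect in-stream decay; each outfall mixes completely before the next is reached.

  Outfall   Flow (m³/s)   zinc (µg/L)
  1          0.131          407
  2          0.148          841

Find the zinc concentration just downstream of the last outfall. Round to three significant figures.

162 µg/L

Outfall 1: combined Q = 0.9890 m³/s; C = (0.8580·7.200 + 0.1310·407.0)/0.9890 = 60.16 µg/L.
Outfall 2: combined Q = 1.137 m³/s; C = (0.9890·60.16 + 0.1480·841.0)/1.137 = 161.8 µg/L.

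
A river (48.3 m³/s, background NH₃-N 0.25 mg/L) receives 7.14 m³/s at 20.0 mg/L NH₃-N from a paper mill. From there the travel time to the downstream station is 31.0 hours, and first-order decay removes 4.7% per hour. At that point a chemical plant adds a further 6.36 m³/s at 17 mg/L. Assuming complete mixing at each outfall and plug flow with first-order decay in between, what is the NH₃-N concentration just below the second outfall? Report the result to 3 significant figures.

Mixed concentration C = ΣQC/ΣQ = (48.30·0.2500 + 7.140·20.00) / 55.44 = 154.9/55.44 = 2.794 mg/L; combined flow 55.44 m³/s.
4.7%/h lost → k = −ln(1 − 0.047) = 0.04814 h⁻¹.
First-order decay: C = 2.794·exp(−k·t) = 2.794·0.2248 = 0.6281 mg/L.
At the second outfall, C = (55.44·0.6281 + 6.360·17.00) / (55.44 + 6.360) = 2.313 mg/L.

2.31 mg/L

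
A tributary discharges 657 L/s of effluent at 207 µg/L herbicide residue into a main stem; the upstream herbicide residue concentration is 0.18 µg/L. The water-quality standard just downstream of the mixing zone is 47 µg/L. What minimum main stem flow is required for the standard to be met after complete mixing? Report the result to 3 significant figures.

Set C_mix = 47: (Q·0.1800 + 657.0·207.0) / (Q + 657.0) = 47
→ Q = 657.0·(207.0 − 47)/(47 − 0.1800) = 2245 L/s.

2250 L/s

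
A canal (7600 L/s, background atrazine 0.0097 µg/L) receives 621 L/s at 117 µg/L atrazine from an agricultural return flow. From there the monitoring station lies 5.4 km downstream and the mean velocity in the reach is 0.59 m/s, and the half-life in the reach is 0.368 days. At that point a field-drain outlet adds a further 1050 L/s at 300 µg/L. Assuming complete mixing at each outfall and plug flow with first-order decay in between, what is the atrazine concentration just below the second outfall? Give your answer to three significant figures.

40.4 µg/L

Mixed concentration C = ΣQC/ΣQ = (7600·0.009700 + 621.0·117.0) / 8221 = 72730/8221 = 8.847 µg/L; combined flow 8221 L/s.
Travel time t = 5.4·1000 / 0.59 = 9153 s = 2.542 h.
Half-life 0.368 d → k = ln 2 / 0.368 = 1.884 d⁻¹.
First-order decay: C = 8.847·exp(−k·t) = 8.847·0.8191 = 7.247 µg/L.
Second outfall: C = (8221·7.247 + 1050·300.0)/9271 = 40.40 µg/L.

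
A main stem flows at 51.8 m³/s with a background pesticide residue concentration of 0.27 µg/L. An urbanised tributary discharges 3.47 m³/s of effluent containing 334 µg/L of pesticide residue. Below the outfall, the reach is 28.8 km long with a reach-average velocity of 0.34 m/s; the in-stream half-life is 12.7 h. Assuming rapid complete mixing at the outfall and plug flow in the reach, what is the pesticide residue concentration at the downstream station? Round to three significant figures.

Mass balance: C = (51.80·0.2700 + 3.470·334.0) / 55.27 = 1173/55.27 = 21.22 µg/L.
Travel time t = 28.8·1000 / 0.34 = 84710 s = 23.53 h.
Half-life 12.7 h → k = ln 2 / 12.7 = 0.05458 h⁻¹ = 1.310 d⁻¹.
After decay, C = 21.22 × e^(−kt) = 21.22 × 0.2769 = 5.876 µg/L.

5.88 µg/L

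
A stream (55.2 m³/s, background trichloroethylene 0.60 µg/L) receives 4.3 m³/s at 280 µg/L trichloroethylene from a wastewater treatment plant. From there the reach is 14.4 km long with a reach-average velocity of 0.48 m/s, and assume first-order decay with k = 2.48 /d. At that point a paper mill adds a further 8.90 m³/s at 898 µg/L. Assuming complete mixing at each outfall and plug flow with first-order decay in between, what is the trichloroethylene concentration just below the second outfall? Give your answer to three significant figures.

124 µg/L

Conservation of mass: C = (55.20·0.6000 + 4.300·280.0) / 59.50 = 1237/59.50 = 20.79 µg/L; combined flow 59.50 m³/s.
Travel time t = 14.4·1000 / 0.48 = 30000 s = 8.333 h.
After decay, C = 20.79 × e^(−kt) = 20.79 × 0.4227 = 8.789 µg/L.
At the second outfall, C = (59.50·8.789 + 8.900·898.0) / (59.50 + 8.900) = 124.5 µg/L.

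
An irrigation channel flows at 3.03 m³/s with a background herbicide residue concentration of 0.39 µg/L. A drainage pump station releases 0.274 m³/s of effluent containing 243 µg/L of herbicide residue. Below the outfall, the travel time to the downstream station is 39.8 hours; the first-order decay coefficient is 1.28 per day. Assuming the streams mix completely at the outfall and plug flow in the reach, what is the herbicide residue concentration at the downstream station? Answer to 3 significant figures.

2.46 µg/L

After mixing, C = (3.030·0.3900 + 0.2740·243.0) / 3.304 = 67.76/3.304 = 20.51 µg/L.
After decay, C = 20.51 × e^(−kt) = 20.51 × 0.1197 = 2.455 µg/L.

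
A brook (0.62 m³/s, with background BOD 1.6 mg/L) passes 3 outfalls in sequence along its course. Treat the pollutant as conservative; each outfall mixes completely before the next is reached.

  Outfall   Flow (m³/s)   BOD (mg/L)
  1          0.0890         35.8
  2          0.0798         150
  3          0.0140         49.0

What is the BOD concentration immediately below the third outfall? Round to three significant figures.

After outfall 1: Q = 0.6200 + 0.08900 = 0.7090 m³/s; C = (0.6200·1.600 + 0.08900·35.80)/0.7090 = 5.893 mg/L.
After outfall 2: Q = 0.7090 + 0.07980 = 0.7888 m³/s; C = (0.7090·5.893 + 0.07980·150.0)/0.7888 = 20.47 mg/L.
After outfall 3: Q = 0.7888 + 0.01400 = 0.8028 m³/s; C = (0.7888·20.47 + 0.01400·49.00)/0.8028 = 20.97 mg/L.

21.0 mg/L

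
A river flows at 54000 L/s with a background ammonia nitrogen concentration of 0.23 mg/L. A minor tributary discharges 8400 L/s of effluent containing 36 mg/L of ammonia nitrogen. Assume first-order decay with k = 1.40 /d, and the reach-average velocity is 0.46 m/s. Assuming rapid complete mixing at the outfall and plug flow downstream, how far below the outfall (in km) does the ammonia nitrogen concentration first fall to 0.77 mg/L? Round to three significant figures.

Mixed concentration C = ΣQC/ΣQ = (54000·0.2300 + 8400·36.00) / 62400 = 314800/62400 = 5.045 mg/L.
Set 5.045·exp(−k·t) = 0.77 → t = ln(5.045/0.77)/k = 116000 s = 32.23 h.
Distance = v·t = 0.46·116000 = 53360 m = 53.36 km.

53.4 km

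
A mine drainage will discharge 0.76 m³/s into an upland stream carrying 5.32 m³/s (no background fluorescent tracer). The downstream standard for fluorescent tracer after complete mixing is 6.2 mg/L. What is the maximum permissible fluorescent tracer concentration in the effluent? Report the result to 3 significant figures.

At the limit, (Qr·Cr + Qe·Cₑ)/(Qr + Qe) = 6.2:
Cₑ = (6.080·6.2 − 5.320·0) / 0.7600 = 49.60 mg/L.

49.6 mg/L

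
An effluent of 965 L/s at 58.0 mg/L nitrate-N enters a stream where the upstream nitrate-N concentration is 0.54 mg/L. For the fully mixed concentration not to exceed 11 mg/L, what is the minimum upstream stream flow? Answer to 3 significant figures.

Set C_mix = 11: (Q·0.5400 + 965.0·58.00) / (Q + 965.0) = 11
→ Q = 965.0·(58.00 − 11)/(11 − 0.5400) = 4336 L/s.

4340 L/s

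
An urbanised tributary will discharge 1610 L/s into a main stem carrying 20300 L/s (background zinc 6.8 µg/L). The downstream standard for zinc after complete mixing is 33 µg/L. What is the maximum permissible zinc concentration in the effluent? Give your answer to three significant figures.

363 µg/L

At the limit, (Qr·Cr + Qe·Cₑ)/(Qr + Qe) = 33:
Cₑ = (21910·33 − 20300·6.800) / 1610 = 363.3 µg/L.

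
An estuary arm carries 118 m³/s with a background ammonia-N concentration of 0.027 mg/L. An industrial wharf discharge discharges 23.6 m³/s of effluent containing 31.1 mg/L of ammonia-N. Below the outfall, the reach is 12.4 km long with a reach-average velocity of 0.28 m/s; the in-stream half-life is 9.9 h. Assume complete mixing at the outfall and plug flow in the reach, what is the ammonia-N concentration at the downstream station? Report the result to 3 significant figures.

Mass balance: C = (118.0·0.02700 + 23.60·31.10) / 141.6 = 737.1/141.6 = 5.206 mg/L.
Travel time t = 12.4·1000 / 0.28 = 44290 s = 12.30 h.
Half-life 9.9 h → k = ln 2 / 9.9 = 0.07001 h⁻¹ = 1.680 d⁻¹.
Decay over the reach: 5.206·exp(−kt) = 5.206·0.4226 = 2.200 mg/L.

2.20 mg/L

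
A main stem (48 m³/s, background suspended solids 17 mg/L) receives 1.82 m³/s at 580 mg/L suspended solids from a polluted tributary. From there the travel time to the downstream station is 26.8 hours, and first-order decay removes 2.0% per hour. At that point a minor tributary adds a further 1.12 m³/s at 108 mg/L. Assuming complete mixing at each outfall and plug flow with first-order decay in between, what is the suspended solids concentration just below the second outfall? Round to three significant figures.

Mixed concentration C = ΣQC/ΣQ = (48.00·17.00 + 1.820·580.0) / 49.82 = 1872/49.82 = 37.57 mg/L; combined flow 49.82 m³/s.
2.0%/h lost → k = −ln(1 − 0.02) = 0.02020 h⁻¹.
After decay, C = 37.57 × e^(−kt) = 37.57 × 0.5819 = 21.86 mg/L.
At the second outfall, C = (49.82·21.86 + 1.120·108.0) / (49.82 + 1.120) = 23.75 mg/L.

23.8 mg/L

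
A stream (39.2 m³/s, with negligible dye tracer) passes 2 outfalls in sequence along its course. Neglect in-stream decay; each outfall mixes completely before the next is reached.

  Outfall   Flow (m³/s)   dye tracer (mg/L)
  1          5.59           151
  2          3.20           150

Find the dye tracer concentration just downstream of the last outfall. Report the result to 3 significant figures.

Below outfall 1: Q → 44.79 m³/s, C = (39.20·0 + 5.590·151.0)/44.79 = 18.85 mg/L.
Below outfall 2: Q → 47.99 m³/s, C = (44.79·18.85 + 3.200·150.0)/47.99 = 27.59 mg/L.

27.6 mg/L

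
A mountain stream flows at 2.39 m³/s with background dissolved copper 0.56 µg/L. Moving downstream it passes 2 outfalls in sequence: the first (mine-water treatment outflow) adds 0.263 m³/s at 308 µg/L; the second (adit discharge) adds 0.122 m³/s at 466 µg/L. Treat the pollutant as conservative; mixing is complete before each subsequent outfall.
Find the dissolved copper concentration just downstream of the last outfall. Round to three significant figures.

After outfall 1: Q = 2.390 + 0.2630 = 2.653 m³/s; C = (2.390·0.5600 + 0.2630·308.0)/2.653 = 31.04 µg/L.
After outfall 2: Q = 2.653 + 0.1220 = 2.775 m³/s; C = (2.653·31.04 + 0.1220·466.0)/2.775 = 50.16 µg/L.

50.2 µg/L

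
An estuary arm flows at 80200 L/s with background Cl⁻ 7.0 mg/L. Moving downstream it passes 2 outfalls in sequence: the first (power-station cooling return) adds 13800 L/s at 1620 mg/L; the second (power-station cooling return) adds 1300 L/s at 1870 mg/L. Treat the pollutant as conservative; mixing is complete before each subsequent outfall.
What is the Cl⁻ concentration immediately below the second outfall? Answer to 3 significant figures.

266 mg/L

Outfall 1: combined Q = 94000 L/s; C = (80200·7.000 + 13800·1620)/94000 = 243.8 mg/L.
Outfall 2: combined Q = 95300 L/s; C = (94000·243.8 + 1300·1870)/95300 = 266.0 mg/L.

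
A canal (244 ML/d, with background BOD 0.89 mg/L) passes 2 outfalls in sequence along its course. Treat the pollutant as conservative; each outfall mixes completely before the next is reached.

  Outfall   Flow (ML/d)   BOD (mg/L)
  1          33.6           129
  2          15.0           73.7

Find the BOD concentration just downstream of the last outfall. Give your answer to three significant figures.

After outfall 1: Q = 244.0 + 33.60 = 277.6 ML/d; C = (244.0·0.8900 + 33.60·129.0)/277.6 = 16.40 mg/L.
After outfall 2: Q = 277.6 + 15.00 = 292.6 ML/d; C = (277.6·16.40 + 15.00·73.70)/292.6 = 19.33 mg/L.

19.3 mg/L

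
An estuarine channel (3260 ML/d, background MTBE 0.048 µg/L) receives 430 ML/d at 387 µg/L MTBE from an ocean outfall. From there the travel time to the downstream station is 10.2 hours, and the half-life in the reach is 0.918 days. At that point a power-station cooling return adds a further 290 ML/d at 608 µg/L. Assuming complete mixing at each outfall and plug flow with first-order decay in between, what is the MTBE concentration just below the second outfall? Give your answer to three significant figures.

Mixed concentration C = ΣQC/ΣQ = (3260·0.04800 + 430.0·387.0) / 3690 = 166600/3690 = 45.14 µg/L; combined flow 3690 ML/d.
Half-life 0.918 d → k = ln 2 / 0.918 = 0.7551 d⁻¹.
First-order decay: C = 45.14·exp(−k·t) = 45.14·0.7255 = 32.75 µg/L.
Second outfall: C = (3690·32.75 + 290.0·608.0)/3980 = 74.66 µg/L.

74.7 µg/L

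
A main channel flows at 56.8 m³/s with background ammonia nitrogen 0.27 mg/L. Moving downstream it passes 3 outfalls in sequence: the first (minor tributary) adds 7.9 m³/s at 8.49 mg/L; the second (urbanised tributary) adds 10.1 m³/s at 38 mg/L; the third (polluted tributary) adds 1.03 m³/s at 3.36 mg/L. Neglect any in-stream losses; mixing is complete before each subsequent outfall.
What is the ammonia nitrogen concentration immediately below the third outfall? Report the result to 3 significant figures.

6.19 mg/L

After outfall 1: Q = 56.80 + 7.900 = 64.70 m³/s; C = (56.80·0.2700 + 7.900·8.490)/64.70 = 1.274 mg/L.
After outfall 2: Q = 64.70 + 10.10 = 74.80 m³/s; C = (64.70·1.274 + 10.10·38.00)/74.80 = 6.233 mg/L.
After outfall 3: Q = 74.80 + 1.030 = 75.83 m³/s; C = (74.80·6.233 + 1.030·3.360)/75.83 = 6.194 mg/L.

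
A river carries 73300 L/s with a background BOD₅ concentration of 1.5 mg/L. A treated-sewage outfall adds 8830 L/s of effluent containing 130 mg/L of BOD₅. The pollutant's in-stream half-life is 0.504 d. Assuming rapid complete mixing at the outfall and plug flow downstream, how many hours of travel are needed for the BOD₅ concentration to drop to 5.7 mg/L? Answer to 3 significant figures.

17.2 h

Mixed concentration C = ΣQC/ΣQ = (73300·1.500 + 8830·130.0) / 82130 = 1258000/82130 = 15.32 mg/L.
Half-life 0.504 d → k = ln 2 / 0.504 = 1.375 d⁻¹.
15.32·exp(−k·t) = 5.7 → t = ln(15.32/5.7)/k = 62090 s = 17.25 h.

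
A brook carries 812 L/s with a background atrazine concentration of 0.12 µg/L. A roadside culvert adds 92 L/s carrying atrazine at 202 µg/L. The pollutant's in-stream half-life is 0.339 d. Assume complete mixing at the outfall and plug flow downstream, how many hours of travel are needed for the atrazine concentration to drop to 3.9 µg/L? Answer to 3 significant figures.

After mixing, C = (812.0·0.1200 + 92.00·202.0) / 904.0 = 18680/904.0 = 20.67 µg/L.
Half-life 0.339 d → k = ln 2 / 0.339 = 2.045 d⁻¹.
20.67·exp(−k·t) = 3.9 → t = ln(20.67/3.9)/k = 70460 s = 19.57 h.

19.6 h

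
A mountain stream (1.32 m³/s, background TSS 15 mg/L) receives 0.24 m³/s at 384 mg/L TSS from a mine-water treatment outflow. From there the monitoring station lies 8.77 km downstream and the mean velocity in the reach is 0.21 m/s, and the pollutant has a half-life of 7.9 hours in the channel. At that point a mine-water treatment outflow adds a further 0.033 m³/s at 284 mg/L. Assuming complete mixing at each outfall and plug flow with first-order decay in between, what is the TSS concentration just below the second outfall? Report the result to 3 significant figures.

Flow-weighted average: C = (1.320·15.00 + 0.2400·384.0) / 1.560 = 112.0/1.560 = 71.77 mg/L; combined flow 1.560 m³/s.
Travel time t = 8.77·1000 / 0.21 = 41760 s = 11.60 h.
Half-life 7.9 h → k = ln 2 / 7.9 = 0.08774 h⁻¹ = 2.106 d⁻¹.
After decay, C = 71.77 × e^(−kt) = 71.77 × 0.3614 = 25.94 mg/L.
Second outfall: C = (1.560·25.94 + 0.03300·284.0)/1.593 = 31.28 mg/L.

31.3 mg/L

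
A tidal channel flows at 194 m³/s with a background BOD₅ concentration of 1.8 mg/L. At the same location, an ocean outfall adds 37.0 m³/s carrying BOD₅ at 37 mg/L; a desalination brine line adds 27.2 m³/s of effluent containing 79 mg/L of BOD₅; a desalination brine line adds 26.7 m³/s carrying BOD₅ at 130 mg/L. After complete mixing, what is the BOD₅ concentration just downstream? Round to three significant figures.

25.8 mg/L

After mixing, C = (194.0·1.800 + 37.00·37.00 + 27.20·79.00 + 26.70·130.0) / 284.9 = 7338/284.9 = 25.76 mg/L.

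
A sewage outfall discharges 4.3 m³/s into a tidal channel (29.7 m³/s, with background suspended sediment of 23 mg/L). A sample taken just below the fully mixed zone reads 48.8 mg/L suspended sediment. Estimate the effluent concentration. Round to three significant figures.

Mass balance: 29.70·23.00 + 4.300·Cₑ = 34.00·48.80
→ Cₑ = (34.00·48.80 − 29.70·23.00) / 4.300 = 227.0 mg/L.

227 mg/L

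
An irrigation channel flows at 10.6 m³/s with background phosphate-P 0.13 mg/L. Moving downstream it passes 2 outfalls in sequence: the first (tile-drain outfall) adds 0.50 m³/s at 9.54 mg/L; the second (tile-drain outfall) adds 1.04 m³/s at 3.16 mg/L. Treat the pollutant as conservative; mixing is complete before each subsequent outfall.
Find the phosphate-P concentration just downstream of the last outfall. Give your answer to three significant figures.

After outfall 1: Q = 10.60 + 0.5000 = 11.10 m³/s; C = (10.60·0.1300 + 0.5000·9.540)/11.10 = 0.5539 mg/L.
After outfall 2: Q = 11.10 + 1.040 = 12.14 m³/s; C = (11.10·0.5539 + 1.040·3.160)/12.14 = 0.7771 mg/L.

0.777 mg/L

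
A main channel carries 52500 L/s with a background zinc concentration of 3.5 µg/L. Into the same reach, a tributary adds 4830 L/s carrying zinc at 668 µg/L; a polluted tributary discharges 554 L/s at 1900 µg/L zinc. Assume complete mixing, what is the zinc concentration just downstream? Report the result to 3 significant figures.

Mixed concentration C = ΣQC/ΣQ = (52500·3.500 + 4830·668.0 + 554.0·1900) / 57880 = 4463000/57880 = 77.10 µg/L.

77.1 µg/L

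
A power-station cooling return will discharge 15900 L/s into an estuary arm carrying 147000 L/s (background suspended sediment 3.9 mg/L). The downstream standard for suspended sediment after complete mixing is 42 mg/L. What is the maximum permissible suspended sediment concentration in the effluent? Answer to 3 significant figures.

394 mg/L

At the limit, (Qr·Cr + Qe·Cₑ)/(Qr + Qe) = 42:
Cₑ = (162900·42 − 147000·3.900) / 15900 = 394.2 mg/L.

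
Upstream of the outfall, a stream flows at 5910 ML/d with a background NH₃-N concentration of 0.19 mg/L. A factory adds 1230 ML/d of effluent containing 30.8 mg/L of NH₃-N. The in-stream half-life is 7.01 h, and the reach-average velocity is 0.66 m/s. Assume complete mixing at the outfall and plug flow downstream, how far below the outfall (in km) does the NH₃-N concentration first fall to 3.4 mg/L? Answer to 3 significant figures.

Mixed concentration C = ΣQC/ΣQ = (5910·0.1900 + 1230·30.80) / 7140 = 39010/7140 = 5.463 mg/L.
Half-life 7.01 h → k = ln 2 / 7.01 = 0.09888 h⁻¹ = 2.373 d⁻¹.
Set 5.463·exp(−k·t) = 3.4 → t = ln(5.463/3.4)/k = 17270 s = 4.796 h.
Distance = v·t = 0.66·17270 = 11400 m = 11.40 km.

11.4 km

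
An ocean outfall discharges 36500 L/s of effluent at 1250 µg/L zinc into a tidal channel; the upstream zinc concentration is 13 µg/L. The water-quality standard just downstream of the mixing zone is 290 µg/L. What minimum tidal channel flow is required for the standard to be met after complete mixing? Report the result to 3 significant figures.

Set C_mix = 290: (Q·13.00 + 36500·1250) / (Q + 36500) = 290
→ Q = 36500·(1250 − 290)/(290 − 13.00) = 126500 L/s.

126000 L/s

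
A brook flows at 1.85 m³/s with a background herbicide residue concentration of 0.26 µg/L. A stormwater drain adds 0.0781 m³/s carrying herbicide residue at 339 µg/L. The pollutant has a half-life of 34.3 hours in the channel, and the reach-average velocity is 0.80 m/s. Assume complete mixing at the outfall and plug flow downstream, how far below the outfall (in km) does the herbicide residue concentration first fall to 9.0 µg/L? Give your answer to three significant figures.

Mass balance: C = (1.850·0.2600 + 0.07810·339.0) / 1.928 = 26.96/1.928 = 13.98 µg/L.
Half-life 34.3 h → k = ln 2 / 34.3 = 0.02021 h⁻¹ = 0.4850 d⁻¹.
Set 13.98·exp(−k·t) = 9.0 → t = ln(13.98/9.0)/k = 78470 s = 21.80 h.
Distance = v·t = 0.80·78470 = 62780 m = 62.78 km.

62.8 km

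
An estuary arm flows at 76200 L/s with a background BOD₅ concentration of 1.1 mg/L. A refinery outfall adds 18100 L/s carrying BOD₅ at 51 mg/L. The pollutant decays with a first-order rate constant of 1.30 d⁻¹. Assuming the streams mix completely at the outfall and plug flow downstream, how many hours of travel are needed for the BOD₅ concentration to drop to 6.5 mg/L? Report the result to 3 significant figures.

9.16 h

Mixed concentration C = ΣQC/ΣQ = (76200·1.100 + 18100·51.00) / 94300 = 1007000/94300 = 10.68 mg/L.
10.68·exp(−k·t) = 6.5 → t = ln(10.68/6.5)/k = 32990 s = 9.164 h.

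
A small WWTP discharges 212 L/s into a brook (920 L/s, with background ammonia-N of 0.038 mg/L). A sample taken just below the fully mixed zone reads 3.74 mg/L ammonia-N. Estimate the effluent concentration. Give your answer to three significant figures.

19.8 mg/L

Mass balance: 920.0·0.03800 + 212.0·Cₑ = 1132·3.740
→ Cₑ = (1132·3.740 − 920.0·0.03800) / 212.0 = 19.81 mg/L.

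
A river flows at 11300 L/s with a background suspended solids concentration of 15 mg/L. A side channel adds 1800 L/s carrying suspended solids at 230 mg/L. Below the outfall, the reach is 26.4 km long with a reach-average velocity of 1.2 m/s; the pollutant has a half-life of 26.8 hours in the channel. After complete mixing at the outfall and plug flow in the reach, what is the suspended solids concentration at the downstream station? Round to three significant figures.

Conservation of mass: C = (11300·15.00 + 1800·230.0) / 13100 = 583500/13100 = 44.54 mg/L.
Travel time t = 26.4·1000 / 1.2 = 22000 s = 6.111 h.
Half-life 26.8 h → k = ln 2 / 26.8 = 0.02586 h⁻¹ = 0.6207 d⁻¹.
Decay over the reach: 44.54·exp(−kt) = 44.54·0.8538 = 38.03 mg/L.

38.0 mg/L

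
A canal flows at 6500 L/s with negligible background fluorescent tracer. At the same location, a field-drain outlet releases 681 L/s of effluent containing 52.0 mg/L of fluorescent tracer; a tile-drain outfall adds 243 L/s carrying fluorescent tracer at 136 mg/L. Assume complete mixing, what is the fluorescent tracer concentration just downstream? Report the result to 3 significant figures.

Mass balance: C = (6500·0 + 681.0·52.00 + 243.0·136.0) / 7424 = 68460/7424 = 9.221 mg/L.

9.22 mg/L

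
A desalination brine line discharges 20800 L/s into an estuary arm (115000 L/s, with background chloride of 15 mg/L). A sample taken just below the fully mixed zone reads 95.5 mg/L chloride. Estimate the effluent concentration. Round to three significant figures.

541 mg/L

Mass balance: 115000·15.00 + 20800·Cₑ = 135800·95.50
→ Cₑ = (135800·95.50 − 115000·15.00) / 20800 = 540.6 mg/L.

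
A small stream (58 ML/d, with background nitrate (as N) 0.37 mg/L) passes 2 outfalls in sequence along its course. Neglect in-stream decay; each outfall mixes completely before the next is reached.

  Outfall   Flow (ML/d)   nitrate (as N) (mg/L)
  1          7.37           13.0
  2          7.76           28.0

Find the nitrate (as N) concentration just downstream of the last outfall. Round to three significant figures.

After outfall 1: Q = 58.00 + 7.370 = 65.37 ML/d; C = (58.00·0.3700 + 7.370·13.00)/65.37 = 1.794 mg/L.
After outfall 2: Q = 65.37 + 7.760 = 73.13 ML/d; C = (65.37·1.794 + 7.760·28.00)/73.13 = 4.575 mg/L.

4.57 mg/L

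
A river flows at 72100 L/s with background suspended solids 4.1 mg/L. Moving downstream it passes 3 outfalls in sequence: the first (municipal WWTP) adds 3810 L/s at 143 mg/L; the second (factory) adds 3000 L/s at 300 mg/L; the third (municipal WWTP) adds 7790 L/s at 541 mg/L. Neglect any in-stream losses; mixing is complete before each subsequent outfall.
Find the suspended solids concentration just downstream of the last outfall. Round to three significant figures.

68.7 mg/L

Outfall 1: combined Q = 75910 L/s; C = (72100·4.100 + 3810·143.0)/75910 = 11.07 mg/L.
Outfall 2: combined Q = 78910 L/s; C = (75910·11.07 + 3000·300.0)/78910 = 22.06 mg/L.
Outfall 3: combined Q = 86700 L/s; C = (78910·22.06 + 7790·541.0)/86700 = 68.68 mg/L.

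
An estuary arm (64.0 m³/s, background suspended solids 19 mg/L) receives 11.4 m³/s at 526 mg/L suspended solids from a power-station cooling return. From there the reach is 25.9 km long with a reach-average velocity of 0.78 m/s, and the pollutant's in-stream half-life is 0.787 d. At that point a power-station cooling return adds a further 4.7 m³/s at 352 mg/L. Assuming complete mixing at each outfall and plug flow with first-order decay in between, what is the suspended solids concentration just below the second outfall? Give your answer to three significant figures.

Conservation of mass: C = (64.00·19.00 + 11.40·526.0) / 75.40 = 7212/75.40 = 95.66 mg/L; combined flow 75.40 m³/s.
Travel time t = 25.9·1000 / 0.78 = 33210 s = 9.224 h.
Half-life 0.787 d → k = ln 2 / 0.787 = 0.8807 d⁻¹.
First-order decay: C = 95.66·exp(−k·t) = 95.66·0.7128 = 68.19 mg/L.
At the second outfall, C = (75.40·68.19 + 4.700·352.0) / (75.40 + 4.700) = 84.84 mg/L.

84.8 mg/L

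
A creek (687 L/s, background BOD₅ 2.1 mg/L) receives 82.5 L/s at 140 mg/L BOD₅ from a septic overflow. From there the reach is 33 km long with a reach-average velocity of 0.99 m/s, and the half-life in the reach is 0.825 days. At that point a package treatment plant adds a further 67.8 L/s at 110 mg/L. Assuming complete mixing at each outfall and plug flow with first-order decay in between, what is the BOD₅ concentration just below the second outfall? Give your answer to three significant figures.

Conservation of mass: C = (687.0·2.100 + 82.50·140.0) / 769.5 = 12990/769.5 = 16.88 mg/L; combined flow 769.5 L/s.
Travel time t = 33·1000 / 0.99 = 33330 s = 9.259 h.
Half-life 0.825 d → k = ln 2 / 0.825 = 0.8402 d⁻¹.
Decay over the reach: 16.88·exp(−kt) = 16.88·0.7231 = 12.21 mg/L.
Second outfall: C = (769.5·12.21 + 67.80·110.0)/837.3 = 20.13 mg/L.

20.1 mg/L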